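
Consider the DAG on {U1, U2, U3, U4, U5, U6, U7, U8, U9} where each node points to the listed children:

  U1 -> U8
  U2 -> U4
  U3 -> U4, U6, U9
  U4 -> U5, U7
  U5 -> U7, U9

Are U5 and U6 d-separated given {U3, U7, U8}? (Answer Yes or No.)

3 paths connect U5 and U6; each must be blocked for d-separation to hold:
Path 1: U5 → U9 ← U3 → U6
  U9 is a collider here and neither U9 nor any of its descendants is conditioned on, so the collider stays closed — the path is blocked at U9.
Path 2: U5 → U7 ← U4 ← U3 → U6
  U3 is a fork here and U3 is conditioned on, so the path is blocked at U3.
Path 3: U5 ← U4 ← U3 → U6
  U3 is a fork here and U3 is conditioned on, so the path is blocked at U3.
Every path is blocked, so U5 and U6 are d-separated given {U3, U7, U8}.

Yes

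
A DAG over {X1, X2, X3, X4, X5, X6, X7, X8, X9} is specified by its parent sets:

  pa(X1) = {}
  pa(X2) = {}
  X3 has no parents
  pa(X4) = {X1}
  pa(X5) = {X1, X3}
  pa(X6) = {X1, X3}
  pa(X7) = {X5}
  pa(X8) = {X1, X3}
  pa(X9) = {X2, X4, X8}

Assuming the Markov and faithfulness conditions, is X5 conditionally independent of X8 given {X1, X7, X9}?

We examine all 6 paths between X5 and X8:
Path 1: X5 ← X1 → X6 ← X3 → X8
  X1 is a fork here and X1 is conditioned on, so the path is blocked at X1.
Path 2: X5 ← X1 → X8
  X1 is a fork here and X1 is conditioned on, so the path is blocked at X1.
Path 3: X5 ← X1 → X4 → X9 ← X8
  X1 is a fork here and X1 is conditioned on, so the path is blocked at X1.
Path 4: X5 ← X3 → X6 ← X1 → X8
  X6 is a collider here and neither X6 nor any of its descendants is conditioned on, so the collider stays closed — the path is blocked at X6.
Path 5: X5 ← X3 → X6 ← X1 → X4 → X9 ← X8
  X6 is a collider here and neither X6 nor any of its descendants is conditioned on, so the collider stays closed — the path is blocked at X6.
Path 6: X5 ← X3 → X8
  X3 is a fork and X3 is not conditioned on — no node blocks this path, so it is active.
Since the path X5 ← X3 → X8 is active, X5 and X8 are not d-separated given {X1, X7, X9}.

No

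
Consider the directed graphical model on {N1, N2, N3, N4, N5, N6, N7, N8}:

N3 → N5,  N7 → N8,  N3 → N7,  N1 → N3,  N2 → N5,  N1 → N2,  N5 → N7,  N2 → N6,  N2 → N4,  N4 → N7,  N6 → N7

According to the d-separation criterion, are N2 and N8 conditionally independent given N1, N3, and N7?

6 paths connect N2 and N8; each must be blocked for d-separation to hold:
  1. N2 ← N1 → N3 → N5 → N7 → N8 — N1:fork[blocks]; N3:chain[blocks]; N5:chain[open]; N7:chain[blocks] ⇒ blocked
  2. N2 ← N1 → N3 → N7 → N8 — N1:fork[blocks]; N3:chain[blocks]; N7:chain[blocks] ⇒ blocked
  3. N2 → N4 → N7 → N8 — N4:chain[open]; N7:chain[blocks] ⇒ blocked
  4. N2 → N5 ← N3 → N7 → N8 — N5:collider[open]; N3:fork[blocks]; N7:chain[blocks] ⇒ blocked
  5. N2 → N5 → N7 → N8 — N5:chain[open]; N7:chain[blocks] ⇒ blocked
  6. N2 → N6 → N7 → N8 — N6:chain[open]; N7:chain[blocks] ⇒ blocked
All paths are blocked; N2 ⊥ N8 | {N1, N3, N7} holds.

Yes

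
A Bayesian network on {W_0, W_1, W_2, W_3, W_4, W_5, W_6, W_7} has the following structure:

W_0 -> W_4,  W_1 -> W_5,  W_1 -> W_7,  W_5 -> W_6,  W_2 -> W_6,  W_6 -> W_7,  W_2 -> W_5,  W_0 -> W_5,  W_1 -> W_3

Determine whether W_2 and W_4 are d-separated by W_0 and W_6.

Enumerating the 3 paths from W_2 to W_4 and testing each for blocking by {W_0, W_6}:
Path 1: W_2 → W_6 → W_7 ← W_1 → W_5 ← W_0 → W_4
  W_6 is a chain here and W_6 is conditioned on, so the path is blocked at W_6.
Path 2: W_2 → W_6 ← W_5 ← W_0 → W_4
  W_0 is a fork here and W_0 is conditioned on, so the path is blocked at W_0.
Path 3: W_2 → W_5 ← W_0 → W_4
  W_0 is a fork here and W_0 is conditioned on, so the path is blocked at W_0.
All paths are blocked; W_2 ⊥ W_4 | {W_0, W_6} holds.

Yes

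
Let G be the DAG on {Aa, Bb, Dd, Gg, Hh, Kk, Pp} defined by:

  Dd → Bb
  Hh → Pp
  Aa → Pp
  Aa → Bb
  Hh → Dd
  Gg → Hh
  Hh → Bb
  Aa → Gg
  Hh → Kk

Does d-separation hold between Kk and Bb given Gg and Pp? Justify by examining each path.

We examine all 4 paths between Kk and Bb:
Path 1: Kk ← Hh → Dd → Bb
  Hh is a fork and Hh is not conditioned on; Dd is a chain and Dd is not conditioned on — no node blocks this path, so it is active.
Path 2: Kk ← Hh → Pp ← Aa → Bb
  Hh is a fork and Hh is not conditioned on; Pp is a collider and Pp is conditioned on, which opens it; Aa is a fork and Aa is not conditioned on — no node blocks this path, so it is active.
Path 3: Kk ← Hh → Bb
  Hh is a fork and Hh is not conditioned on — no node blocks this path, so it is active.
Path 4: Kk ← Hh ← Gg ← Aa → Bb
  Gg is a chain here and Gg is conditioned on, so the path is blocked at Gg.
Because an active path exists, Kk and Bb are not d-separated.

No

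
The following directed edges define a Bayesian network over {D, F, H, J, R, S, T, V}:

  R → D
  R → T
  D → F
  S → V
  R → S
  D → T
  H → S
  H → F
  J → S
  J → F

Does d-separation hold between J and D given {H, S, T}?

No

We examine all 6 paths between J and D:
  1. J → S ← R → T ← D — S:collider[open]; R:fork[open]; T:collider[open] ⇒ active
  2. J → S ← R → D — S:collider[open]; R:fork[open] ⇒ active
  3. J → S ← H → F ← D — S:collider[open]; H:fork[blocks]; F:collider[blocks] ⇒ blocked
  4. J → F ← D — F:collider[blocks] ⇒ blocked
  5. J → F ← H → S ← R → T ← D — F:collider[blocks]; H:fork[blocks]; S:collider[open]; R:fork[open]; T:collider[open] ⇒ blocked
  6. J → F ← H → S ← R → D — F:collider[blocks]; H:fork[blocks]; S:collider[open]; R:fork[open] ⇒ blocked
Because an active path exists, J and D are not d-separated.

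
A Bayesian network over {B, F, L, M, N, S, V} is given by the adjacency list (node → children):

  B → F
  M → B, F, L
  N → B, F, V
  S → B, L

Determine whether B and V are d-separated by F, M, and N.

We examine all 4 paths between B and V:
Path 1: B ← N → V
  N is a fork here and N is conditioned on, so the path is blocked at N.
Path 2: B ← M → F ← N → V
  M is a fork here and M is conditioned on, so the path is blocked at M.
Path 3: B ← S → L ← M → F ← N → V
  L is a collider here and neither L nor any of its descendants is conditioned on, so the collider stays closed — the path is blocked at L.
Path 4: B → F ← N → V
  N is a fork here and N is conditioned on, so the path is blocked at N.
All paths are blocked; B ⊥ V | {F, M, N} holds.

Yes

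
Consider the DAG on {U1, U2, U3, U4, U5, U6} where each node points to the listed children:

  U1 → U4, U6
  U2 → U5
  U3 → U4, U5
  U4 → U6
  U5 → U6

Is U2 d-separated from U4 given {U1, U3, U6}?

No

There are 3 undirected paths between U2 and U4; checking each against the conditioning set {U1, U3, U6}:
  1. U2 → U5 → U6 ← U1 → U4 — U5:chain[open]; U6:collider[open]; U1:fork[blocks] ⇒ blocked
  2. U2 → U5 → U6 ← U4 — U5:chain[open]; U6:collider[open] ⇒ active
  3. U2 → U5 ← U3 → U4 — U5:collider[open]; U3:fork[blocks] ⇒ blocked
At least one path is unblocked, so d-separation fails.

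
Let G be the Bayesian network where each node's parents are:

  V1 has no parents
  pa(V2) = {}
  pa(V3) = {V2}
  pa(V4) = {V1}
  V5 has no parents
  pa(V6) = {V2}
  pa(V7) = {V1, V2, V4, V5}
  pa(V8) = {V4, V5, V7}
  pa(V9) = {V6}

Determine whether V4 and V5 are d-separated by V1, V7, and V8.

6 paths connect V4 and V5; each must be blocked for d-separation to hold:
Path 1: V4 ← V1 → V7 → V8 ← V5
  V1 is a fork here and V1 is conditioned on, so the path is blocked at V1.
Path 2: V4 ← V1 → V7 ← V5
  V1 is a fork here and V1 is conditioned on, so the path is blocked at V1.
Path 3: V4 → V8 ← V5
  V8 is a collider and V8 is conditioned on, which opens it — no node blocks this path, so it is active.
Path 4: V4 → V8 ← V7 ← V5
  V7 is a chain here and V7 is conditioned on, so the path is blocked at V7.
Path 5: V4 → V7 → V8 ← V5
  V7 is a chain here and V7 is conditioned on, so the path is blocked at V7.
Path 6: V4 → V7 ← V5
  V7 is a collider and V7 is conditioned on, which opens it — no node blocks this path, so it is active.
Since the path V4 → V8 ← V5 is active, V4 and V5 are not d-separated given {V1, V7, V8}.

No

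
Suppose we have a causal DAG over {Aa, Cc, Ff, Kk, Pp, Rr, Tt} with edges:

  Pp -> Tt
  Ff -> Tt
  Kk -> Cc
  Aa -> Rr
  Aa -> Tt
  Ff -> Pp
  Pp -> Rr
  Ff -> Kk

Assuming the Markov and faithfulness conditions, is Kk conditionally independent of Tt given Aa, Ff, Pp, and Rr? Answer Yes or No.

There are 3 undirected paths between Kk and Tt; checking each against the conditioning set {Aa, Ff, Pp, Rr}:
Path 1: Kk ← Ff → Pp → Tt
  Ff is a fork here and Ff is conditioned on, so the path is blocked at Ff.
Path 2: Kk ← Ff → Pp → Rr ← Aa → Tt
  Ff is a fork here and Ff is conditioned on, so the path is blocked at Ff.
Path 3: Kk ← Ff → Tt
  Ff is a fork here and Ff is conditioned on, so the path is blocked at Ff.
Every path is blocked, so Kk and Tt are d-separated given {Aa, Ff, Pp, Rr}.

Yes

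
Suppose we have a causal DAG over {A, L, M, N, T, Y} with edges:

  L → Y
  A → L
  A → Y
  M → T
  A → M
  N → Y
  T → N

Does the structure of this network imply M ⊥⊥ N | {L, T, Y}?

No

We examine all 3 paths between M and N:
Path 1: M ← A → L → Y ← N
  L is a chain here and L is conditioned on, so the path is blocked at L.
Path 2: M ← A → Y ← N
  A is a fork and A is not conditioned on; Y is a collider and Y is conditioned on, which opens it — no node blocks this path, so it is active.
Path 3: M → T → N
  T is a chain here and T is conditioned on, so the path is blocked at T.
Because an active path exists, M and N are not d-separated.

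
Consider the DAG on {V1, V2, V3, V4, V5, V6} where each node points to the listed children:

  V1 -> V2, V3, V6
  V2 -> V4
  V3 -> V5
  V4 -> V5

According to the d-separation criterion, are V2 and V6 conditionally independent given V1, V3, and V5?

Yes

Enumerating the 2 paths from V2 to V6 and testing each for blocking by {V1, V3, V5}:
Path 1: V2 → V4 → V5 ← V3 ← V1 → V6
  V3 is a chain here and V3 is conditioned on, so the path is blocked at V3.
Path 2: V2 ← V1 → V6
  V1 is a fork here and V1 is conditioned on, so the path is blocked at V1.
Since every path is blocked, d-separation holds.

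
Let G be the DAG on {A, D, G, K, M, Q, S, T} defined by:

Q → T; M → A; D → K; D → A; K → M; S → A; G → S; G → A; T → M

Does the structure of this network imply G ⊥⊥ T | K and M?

Yes — G and T are d-separated given {K, M}.

We examine all 4 paths between G and T:
  1. G → A ← D → K → M ← T — A:collider[blocks]; D:fork[open]; K:chain[blocks]; M:collider[open] ⇒ blocked
  2. G → A ← M ← T — A:collider[blocks]; M:chain[blocks] ⇒ blocked
  3. G → S → A ← D → K → M ← T — S:chain[open]; A:collider[blocks]; D:fork[open]; K:chain[blocks]; M:collider[open] ⇒ blocked
  4. G → S → A ← M ← T — S:chain[open]; A:collider[blocks]; M:chain[blocks] ⇒ blocked
Since every path is blocked, d-separation holds.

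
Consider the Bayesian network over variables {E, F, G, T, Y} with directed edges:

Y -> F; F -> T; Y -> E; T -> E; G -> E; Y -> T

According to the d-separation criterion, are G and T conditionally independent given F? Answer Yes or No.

Yes

Enumerating the 3 paths from G to T and testing each for blocking by {F}:
Path 1: G → E ← Y → F → T
  E is a collider here and neither E nor any of its descendants is conditioned on, so the collider stays closed — the path is blocked at E.
Path 2: G → E ← Y → T
  E is a collider here and neither E nor any of its descendants is conditioned on, so the collider stays closed — the path is blocked at E.
Path 3: G → E ← T
  E is a collider here and neither E nor any of its descendants is conditioned on, so the collider stays closed — the path is blocked at E.
Since every path is blocked, d-separation holds.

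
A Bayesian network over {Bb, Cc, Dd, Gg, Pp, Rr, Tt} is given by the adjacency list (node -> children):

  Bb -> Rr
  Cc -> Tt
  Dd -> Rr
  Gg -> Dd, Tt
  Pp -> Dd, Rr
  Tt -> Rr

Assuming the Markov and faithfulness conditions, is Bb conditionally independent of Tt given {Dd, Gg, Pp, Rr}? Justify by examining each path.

We examine all 3 paths between Bb and Tt:
Path 1: Bb → Rr ← Pp → Dd ← Gg → Tt
  Pp is a fork here and Pp is conditioned on, so the path is blocked at Pp.
Path 2: Bb → Rr ← Tt
  Rr is a collider and Rr is conditioned on, which opens it — no node blocks this path, so it is active.
Path 3: Bb → Rr ← Dd ← Gg → Tt
  Dd is a chain here and Dd is conditioned on, so the path is blocked at Dd.
Because an active path exists, Bb and Tt are not d-separated.

No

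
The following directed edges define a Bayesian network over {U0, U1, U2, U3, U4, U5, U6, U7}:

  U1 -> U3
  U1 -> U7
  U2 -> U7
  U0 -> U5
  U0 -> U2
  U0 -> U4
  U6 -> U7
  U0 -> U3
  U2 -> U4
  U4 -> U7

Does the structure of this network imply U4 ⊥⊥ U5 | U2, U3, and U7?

No — U4 and U5 are not d-separated given {U2, U3, U7}.

We examine all 5 paths between U4 and U5:
Path 1: U4 → U7 ← U1 → U3 ← U0 → U5
  U7 is a collider and U7 is conditioned on, which opens it; U1 is a fork and U1 is not conditioned on; U3 is a collider and U3 is conditioned on, which opens it; U0 is a fork and U0 is not conditioned on — no node blocks this path, so it is active.
Path 2: U4 → U7 ← U2 ← U0 → U5
  U2 is a chain here and U2 is conditioned on, so the path is blocked at U2.
Path 3: U4 ← U0 → U5
  U0 is a fork and U0 is not conditioned on — no node blocks this path, so it is active.
Path 4: U4 ← U2 → U7 ← U1 → U3 ← U0 → U5
  U2 is a fork here and U2 is conditioned on, so the path is blocked at U2.
Path 5: U4 ← U2 ← U0 → U5
  U2 is a chain here and U2 is conditioned on, so the path is blocked at U2.
Since the path U4 → U7 ← U1 → U3 ← U0 → U5 is active, U4 and U5 are not d-separated given {U2, U3, U7}.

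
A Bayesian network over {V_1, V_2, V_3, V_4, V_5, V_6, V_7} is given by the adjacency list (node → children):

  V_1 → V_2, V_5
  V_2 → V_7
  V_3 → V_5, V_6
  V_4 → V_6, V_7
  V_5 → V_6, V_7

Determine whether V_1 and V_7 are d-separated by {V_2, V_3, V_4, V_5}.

Yes

4 paths connect V_1 and V_7; each must be blocked for d-separation to hold:
  1. V_1 → V_2 → V_7 — V_2:chain[blocks] ⇒ blocked
  2. V_1 → V_5 ← V_3 → V_6 ← V_4 → V_7 — V_5:collider[open]; V_3:fork[blocks]; V_6:collider[blocks]; V_4:fork[blocks] ⇒ blocked
  3. V_1 → V_5 → V_6 ← V_4 → V_7 — V_5:chain[blocks]; V_6:collider[blocks]; V_4:fork[blocks] ⇒ blocked
  4. V_1 → V_5 → V_7 — V_5:chain[blocks] ⇒ blocked
All paths are blocked; V_1 ⊥ V_7 | {V_2, V_3, V_4, V_5} holds.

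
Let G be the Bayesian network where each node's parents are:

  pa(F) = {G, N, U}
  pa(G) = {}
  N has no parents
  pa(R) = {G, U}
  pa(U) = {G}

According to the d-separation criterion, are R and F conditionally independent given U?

We examine all 4 paths between R and F:
Path 1: R ← U → F
  U is a fork here and U is conditioned on, so the path is blocked at U.
Path 2: R ← U ← G → F
  U is a chain here and U is conditioned on, so the path is blocked at U.
Path 3: R ← G → U → F
  U is a chain here and U is conditioned on, so the path is blocked at U.
Path 4: R ← G → F
  G is a fork and G is not conditioned on — no node blocks this path, so it is active.
Since the path R ← G → F is active, R and F are not d-separated given {U}.

No — R and F are not d-separated given {U}.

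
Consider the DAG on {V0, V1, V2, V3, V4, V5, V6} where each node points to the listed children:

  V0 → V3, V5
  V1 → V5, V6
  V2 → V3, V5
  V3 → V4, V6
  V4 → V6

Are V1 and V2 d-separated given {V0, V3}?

We examine all 6 paths between V1 and V2:
  1. V1 → V6 ← V4 ← V3 ← V0 → V5 ← V2 — V6:collider[blocks]; V4:chain[open]; V3:chain[blocks]; V0:fork[blocks]; V5:collider[blocks] ⇒ blocked
  2. V1 → V6 ← V4 ← V3 ← V2 — V6:collider[blocks]; V4:chain[open]; V3:chain[blocks] ⇒ blocked
  3. V1 → V6 ← V3 ← V0 → V5 ← V2 — V6:collider[blocks]; V3:chain[blocks]; V0:fork[blocks]; V5:collider[blocks] ⇒ blocked
  4. V1 → V6 ← V3 ← V2 — V6:collider[blocks]; V3:chain[blocks] ⇒ blocked
  5. V1 → V5 ← V0 → V3 ← V2 — V5:collider[blocks]; V0:fork[blocks]; V3:collider[open] ⇒ blocked
  6. V1 → V5 ← V2 — V5:collider[blocks] ⇒ blocked
All paths are blocked; V1 ⊥ V2 | {V0, V3} holds.

Yes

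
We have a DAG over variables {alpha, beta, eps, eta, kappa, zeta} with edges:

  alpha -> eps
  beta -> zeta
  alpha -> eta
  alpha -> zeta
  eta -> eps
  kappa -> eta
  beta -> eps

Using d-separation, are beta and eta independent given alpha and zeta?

Yes

We examine all 4 paths between beta and eta:
Path 1: beta → eps ← alpha → eta
  eps is a collider here and neither eps nor any of its descendants is conditioned on, so the collider stays closed — the path is blocked at eps.
Path 2: beta → eps ← eta
  eps is a collider here and neither eps nor any of its descendants is conditioned on, so the collider stays closed — the path is blocked at eps.
Path 3: beta → zeta ← alpha → eps ← eta
  alpha is a fork here and alpha is conditioned on, so the path is blocked at alpha.
Path 4: beta → zeta ← alpha → eta
  alpha is a fork here and alpha is conditioned on, so the path is blocked at alpha.
Every path is blocked, so beta and eta are d-separated given {alpha, zeta}.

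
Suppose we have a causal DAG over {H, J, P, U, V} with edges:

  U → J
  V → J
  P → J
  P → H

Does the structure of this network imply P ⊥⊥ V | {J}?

The only undirected path from P to V is:
  1. P → J ← V — J:collider[open] ⇒ active
At least one path is unblocked, so d-separation fails.

No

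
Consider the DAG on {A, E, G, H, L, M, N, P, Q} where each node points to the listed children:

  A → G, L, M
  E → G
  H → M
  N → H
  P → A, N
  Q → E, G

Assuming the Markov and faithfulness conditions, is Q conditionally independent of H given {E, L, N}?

Enumerating the 4 paths from Q to H and testing each for blocking by {E, L, N}:
Path 1: Q → E → G ← A → M ← H
  E is a chain here and E is conditioned on, so the path is blocked at E.
Path 2: Q → E → G ← A ← P → N → H
  E is a chain here and E is conditioned on, so the path is blocked at E.
Path 3: Q → G ← A → M ← H
  G is a collider here and neither G nor any of its descendants is conditioned on, so the collider stays closed — the path is blocked at G.
Path 4: Q → G ← A ← P → N → H
  G is a collider here and neither G nor any of its descendants is conditioned on, so the collider stays closed — the path is blocked at G.
Since every path is blocked, d-separation holds.

Yes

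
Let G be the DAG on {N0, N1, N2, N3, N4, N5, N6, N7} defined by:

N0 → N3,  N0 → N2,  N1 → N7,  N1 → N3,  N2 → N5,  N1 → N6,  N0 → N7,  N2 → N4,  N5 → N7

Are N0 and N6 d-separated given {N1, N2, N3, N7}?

Yes — N0 and N6 are d-separated given {N1, N2, N3, N7}.

There are 3 undirected paths between N0 and N6; checking each against the conditioning set {N1, N2, N3, N7}:
Path 1: N0 → N2 → N5 → N7 ← N1 → N6
  N2 is a chain here and N2 is conditioned on, so the path is blocked at N2.
Path 2: N0 → N7 ← N1 → N6
  N1 is a fork here and N1 is conditioned on, so the path is blocked at N1.
Path 3: N0 → N3 ← N1 → N6
  N1 is a fork here and N1 is conditioned on, so the path is blocked at N1.
All paths are blocked; N0 ⊥ N6 | {N1, N2, N3, N7} holds.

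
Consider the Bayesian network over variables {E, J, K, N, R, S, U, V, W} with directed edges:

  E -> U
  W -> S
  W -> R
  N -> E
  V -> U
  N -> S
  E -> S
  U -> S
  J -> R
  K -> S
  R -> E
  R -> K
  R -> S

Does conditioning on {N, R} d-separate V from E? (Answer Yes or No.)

6 paths connect V and E; each must be blocked for d-separation to hold:
  1. V → U ← E — U:collider[blocks] ⇒ blocked
  2. V → U → S ← K ← R → E — U:chain[open]; S:collider[blocks]; K:chain[open]; R:fork[blocks] ⇒ blocked
  3. V → U → S ← W → R → E — U:chain[open]; S:collider[blocks]; W:fork[open]; R:chain[blocks] ⇒ blocked
  4. V → U → S ← E — U:chain[open]; S:collider[blocks] ⇒ blocked
  5. V → U → S ← N → E — U:chain[open]; S:collider[blocks]; N:fork[blocks] ⇒ blocked
  6. V → U → S ← R → E — U:chain[open]; S:collider[blocks]; R:fork[blocks] ⇒ blocked
Since every path is blocked, d-separation holds.

Yes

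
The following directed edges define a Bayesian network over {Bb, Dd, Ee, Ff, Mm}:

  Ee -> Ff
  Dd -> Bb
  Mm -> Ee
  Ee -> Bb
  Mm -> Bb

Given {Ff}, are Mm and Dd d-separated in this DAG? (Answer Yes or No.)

Yes

2 paths connect Mm and Dd; each must be blocked for d-separation to hold:
  1. Mm → Bb ← Dd — Bb:collider[blocks] ⇒ blocked
  2. Mm → Ee → Bb ← Dd — Ee:chain[open]; Bb:collider[blocks] ⇒ blocked
Every path is blocked, so Mm and Dd are d-separated given {Ff}.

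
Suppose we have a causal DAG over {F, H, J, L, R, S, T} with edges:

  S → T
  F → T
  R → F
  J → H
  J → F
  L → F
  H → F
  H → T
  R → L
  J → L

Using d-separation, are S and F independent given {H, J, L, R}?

Yes

Enumerating the 5 paths from S to F and testing each for blocking by {H, J, L, R}:
  1. S → T ← F — T:collider[blocks] ⇒ blocked
  2. S → T ← H → F — T:collider[blocks]; H:fork[blocks] ⇒ blocked
  3. S → T ← H ← J → F — T:collider[blocks]; H:chain[blocks]; J:fork[blocks] ⇒ blocked
  4. S → T ← H ← J → L → F — T:collider[blocks]; H:chain[blocks]; J:fork[blocks]; L:chain[blocks] ⇒ blocked
  5. S → T ← H ← J → L ← R → F — T:collider[blocks]; H:chain[blocks]; J:fork[blocks]; L:collider[open]; R:fork[blocks] ⇒ blocked
All paths are blocked; S ⊥ F | {H, J, L, R} holds.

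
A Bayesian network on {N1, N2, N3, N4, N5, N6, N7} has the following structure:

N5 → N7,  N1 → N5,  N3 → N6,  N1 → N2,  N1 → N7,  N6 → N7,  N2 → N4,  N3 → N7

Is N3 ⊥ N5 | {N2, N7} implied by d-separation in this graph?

No — N3 and N5 are not d-separated given {N2, N7}.

Enumerating the 4 paths from N3 to N5 and testing each for blocking by {N2, N7}:
  1. N3 → N7 ← N1 → N5 — N7:collider[open]; N1:fork[open] ⇒ active
  2. N3 → N7 ← N5 — N7:collider[open] ⇒ active
  3. N3 → N6 → N7 ← N1 → N5 — N6:chain[open]; N7:collider[open]; N1:fork[open] ⇒ active
  4. N3 → N6 → N7 ← N5 — N6:chain[open]; N7:collider[open] ⇒ active
At least one path is unblocked, so d-separation fails.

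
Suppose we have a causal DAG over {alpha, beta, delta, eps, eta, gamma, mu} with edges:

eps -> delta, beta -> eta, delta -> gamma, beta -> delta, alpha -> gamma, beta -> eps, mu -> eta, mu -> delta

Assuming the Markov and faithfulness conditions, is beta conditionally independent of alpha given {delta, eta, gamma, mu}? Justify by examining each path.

Yes

We examine all 3 paths between beta and alpha:
  1. beta → eta ← mu → delta → gamma ← alpha — eta:collider[open]; mu:fork[blocks]; delta:chain[blocks]; gamma:collider[open] ⇒ blocked
  2. beta → delta → gamma ← alpha — delta:chain[blocks]; gamma:collider[open] ⇒ blocked
  3. beta → eps → delta → gamma ← alpha — eps:chain[open]; delta:chain[blocks]; gamma:collider[open] ⇒ blocked
All paths are blocked; beta ⊥ alpha | {delta, eta, gamma, mu} holds.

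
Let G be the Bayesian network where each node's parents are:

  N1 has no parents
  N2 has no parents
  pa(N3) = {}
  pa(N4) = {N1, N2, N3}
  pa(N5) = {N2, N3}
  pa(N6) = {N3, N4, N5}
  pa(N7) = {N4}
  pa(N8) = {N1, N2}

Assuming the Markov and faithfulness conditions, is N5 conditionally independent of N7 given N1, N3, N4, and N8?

There are 6 undirected paths between N5 and N7; checking each against the conditioning set {N1, N3, N4, N8}:
Path 1: N5 ← N2 → N8 ← N1 → N4 → N7
  N1 is a fork here and N1 is conditioned on, so the path is blocked at N1.
Path 2: N5 ← N2 → N4 → N7
  N4 is a chain here and N4 is conditioned on, so the path is blocked at N4.
Path 3: N5 ← N3 → N4 → N7
  N3 is a fork here and N3 is conditioned on, so the path is blocked at N3.
Path 4: N5 ← N3 → N6 ← N4 → N7
  N3 is a fork here and N3 is conditioned on, so the path is blocked at N3.
Path 5: N5 → N6 ← N3 → N4 → N7
  N6 is a collider here and neither N6 nor any of its descendants is conditioned on, so the collider stays closed — the path is blocked at N6.
Path 6: N5 → N6 ← N4 → N7
  N6 is a collider here and neither N6 nor any of its descendants is conditioned on, so the collider stays closed — the path is blocked at N6.
All paths are blocked; N5 ⊥ N7 | {N1, N3, N4, N8} holds.

Yes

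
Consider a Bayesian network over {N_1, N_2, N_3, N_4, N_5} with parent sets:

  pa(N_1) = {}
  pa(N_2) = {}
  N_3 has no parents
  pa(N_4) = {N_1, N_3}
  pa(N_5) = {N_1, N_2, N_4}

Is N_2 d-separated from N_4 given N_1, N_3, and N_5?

No — N_2 and N_4 are not d-separated given {N_1, N_3, N_5}.

2 paths connect N_2 and N_4; each must be blocked for d-separation to hold:
Path 1: N_2 → N_5 ← N_4
  N_5 is a collider and N_5 is conditioned on, which opens it — no node blocks this path, so it is active.
Path 2: N_2 → N_5 ← N_1 → N_4
  N_1 is a fork here and N_1 is conditioned on, so the path is blocked at N_1.
At least one path is unblocked, so d-separation fails.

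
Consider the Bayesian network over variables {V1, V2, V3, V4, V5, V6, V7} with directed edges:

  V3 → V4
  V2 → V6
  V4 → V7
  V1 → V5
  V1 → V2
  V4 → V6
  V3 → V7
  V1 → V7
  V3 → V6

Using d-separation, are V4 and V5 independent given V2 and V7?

Enumerating the 6 paths from V4 to V5 and testing each for blocking by {V2, V7}:
Path 1: V4 → V6 ← V2 ← V1 → V5
  V6 is a collider here and neither V6 nor any of its descendants is conditioned on, so the collider stays closed — the path is blocked at V6.
Path 2: V4 → V6 ← V3 → V7 ← V1 → V5
  V6 is a collider here and neither V6 nor any of its descendants is conditioned on, so the collider stays closed — the path is blocked at V6.
Path 3: V4 → V7 ← V1 → V5
  V7 is a collider and V7 is conditioned on, which opens it; V1 is a fork and V1 is not conditioned on — no node blocks this path, so it is active.
Path 4: V4 → V7 ← V3 → V6 ← V2 ← V1 → V5
  V6 is a collider here and neither V6 nor any of its descendants is conditioned on, so the collider stays closed — the path is blocked at V6.
Path 5: V4 ← V3 → V6 ← V2 ← V1 → V5
  V6 is a collider here and neither V6 nor any of its descendants is conditioned on, so the collider stays closed — the path is blocked at V6.
Path 6: V4 ← V3 → V7 ← V1 → V5
  V3 is a fork and V3 is not conditioned on; V7 is a collider and V7 is conditioned on, which opens it; V1 is a fork and V1 is not conditioned on — no node blocks this path, so it is active.
Since the path V4 → V7 ← V1 → V5 is active, V4 and V5 are not d-separated given {V2, V7}.

No — V4 and V5 are not d-separated given {V2, V7}.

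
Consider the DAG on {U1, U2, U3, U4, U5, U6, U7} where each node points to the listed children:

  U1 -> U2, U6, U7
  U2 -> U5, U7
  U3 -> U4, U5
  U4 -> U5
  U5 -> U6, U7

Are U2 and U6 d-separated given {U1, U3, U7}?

No — U2 and U6 are not d-separated given {U1, U3, U7}.

6 paths connect U2 and U6; each must be blocked for d-separation to hold:
Path 1: U2 → U5 → U7 ← U1 → U6
  U1 is a fork here and U1 is conditioned on, so the path is blocked at U1.
Path 2: U2 → U5 → U6
  U5 is a chain and U5 is not conditioned on — no node blocks this path, so it is active.
Path 3: U2 ← U1 → U7 ← U5 → U6
  U1 is a fork here and U1 is conditioned on, so the path is blocked at U1.
Path 4: U2 ← U1 → U6
  U1 is a fork here and U1 is conditioned on, so the path is blocked at U1.
Path 5: U2 → U7 ← U5 → U6
  U7 is a collider and U7 is conditioned on, which opens it; U5 is a fork and U5 is not conditioned on — no node blocks this path, so it is active.
Path 6: U2 → U7 ← U1 → U6
  U1 is a fork here and U1 is conditioned on, so the path is blocked at U1.
At least one path is unblocked, so d-separation fails.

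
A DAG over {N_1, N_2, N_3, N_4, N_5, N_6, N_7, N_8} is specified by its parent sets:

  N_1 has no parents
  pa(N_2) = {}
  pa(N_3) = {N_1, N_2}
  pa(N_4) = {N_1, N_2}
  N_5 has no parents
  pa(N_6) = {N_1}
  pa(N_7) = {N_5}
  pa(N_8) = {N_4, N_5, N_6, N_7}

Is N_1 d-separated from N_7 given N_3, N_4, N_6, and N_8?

Yes

There are 6 undirected paths between N_1 and N_7; checking each against the conditioning set {N_3, N_4, N_6, N_8}:
  1. N_1 → N_3 ← N_2 → N_4 → N_8 ← N_7 — N_3:collider[open]; N_2:fork[open]; N_4:chain[blocks]; N_8:collider[open] ⇒ blocked
  2. N_1 → N_3 ← N_2 → N_4 → N_8 ← N_5 → N_7 — N_3:collider[open]; N_2:fork[open]; N_4:chain[blocks]; N_8:collider[open]; N_5:fork[open] ⇒ blocked
  3. N_1 → N_6 → N_8 ← N_7 — N_6:chain[blocks]; N_8:collider[open] ⇒ blocked
  4. N_1 → N_6 → N_8 ← N_5 → N_7 — N_6:chain[blocks]; N_8:collider[open]; N_5:fork[open] ⇒ blocked
  5. N_1 → N_4 → N_8 ← N_7 — N_4:chain[blocks]; N_8:collider[open] ⇒ blocked
  6. N_1 → N_4 → N_8 ← N_5 → N_7 — N_4:chain[blocks]; N_8:collider[open]; N_5:fork[open] ⇒ blocked
Since every path is blocked, d-separation holds.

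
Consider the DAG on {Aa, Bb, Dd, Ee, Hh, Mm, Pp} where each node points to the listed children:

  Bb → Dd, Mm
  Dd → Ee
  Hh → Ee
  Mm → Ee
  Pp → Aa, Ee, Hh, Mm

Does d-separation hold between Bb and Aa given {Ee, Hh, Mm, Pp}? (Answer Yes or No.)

6 paths connect Bb and Aa; each must be blocked for d-separation to hold:
Path 1: Bb → Dd → Ee ← Mm ← Pp → Aa
  Mm is a chain here and Mm is conditioned on, so the path is blocked at Mm.
Path 2: Bb → Dd → Ee ← Pp → Aa
  Pp is a fork here and Pp is conditioned on, so the path is blocked at Pp.
Path 3: Bb → Dd → Ee ← Hh ← Pp → Aa
  Hh is a chain here and Hh is conditioned on, so the path is blocked at Hh.
Path 4: Bb → Mm ← Pp → Aa
  Pp is a fork here and Pp is conditioned on, so the path is blocked at Pp.
Path 5: Bb → Mm → Ee ← Pp → Aa
  Mm is a chain here and Mm is conditioned on, so the path is blocked at Mm.
Path 6: Bb → Mm → Ee ← Hh ← Pp → Aa
  Mm is a chain here and Mm is conditioned on, so the path is blocked at Mm.
All paths are blocked; Bb ⊥ Aa | {Ee, Hh, Mm, Pp} holds.

Yes — Bb and Aa are d-separated given {Ee, Hh, Mm, Pp}.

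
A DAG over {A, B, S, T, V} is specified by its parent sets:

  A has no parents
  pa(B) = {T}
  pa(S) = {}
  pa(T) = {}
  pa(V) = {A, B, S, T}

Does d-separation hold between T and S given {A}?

We examine all 2 paths between T and S:
  1. T → B → V ← S — B:chain[open]; V:collider[blocks] ⇒ blocked
  2. T → V ← S — V:collider[blocks] ⇒ blocked
Since every path is blocked, d-separation holds.

Yes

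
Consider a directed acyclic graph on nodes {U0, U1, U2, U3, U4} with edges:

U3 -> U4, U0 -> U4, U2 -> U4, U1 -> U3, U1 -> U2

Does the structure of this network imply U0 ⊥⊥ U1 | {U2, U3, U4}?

We examine all 2 paths between U0 and U1:
Path 1: U0 → U4 ← U3 ← U1
  U3 is a chain here and U3 is conditioned on, so the path is blocked at U3.
Path 2: U0 → U4 ← U2 ← U1
  U2 is a chain here and U2 is conditioned on, so the path is blocked at U2.
Every path is blocked, so U0 and U1 are d-separated given {U2, U3, U4}.

Yes — U0 and U1 are d-separated given {U2, U3, U4}.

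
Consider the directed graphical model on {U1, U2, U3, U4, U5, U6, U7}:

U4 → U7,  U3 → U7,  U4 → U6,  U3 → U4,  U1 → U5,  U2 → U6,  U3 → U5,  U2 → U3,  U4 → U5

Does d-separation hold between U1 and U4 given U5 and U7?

There are 4 undirected paths between U1 and U4; checking each against the conditioning set {U5, U7}:
Path 1: U1 → U5 ← U3 ← U2 → U6 ← U4
  U6 is a collider here and neither U6 nor any of its descendants is conditioned on, so the collider stays closed — the path is blocked at U6.
Path 2: U1 → U5 ← U3 → U4
  U5 is a collider and U5 is conditioned on, which opens it; U3 is a fork and U3 is not conditioned on — no node blocks this path, so it is active.
Path 3: U1 → U5 ← U3 → U7 ← U4
  U5 is a collider and U5 is conditioned on, which opens it; U3 is a fork and U3 is not conditioned on; U7 is a collider and U7 is conditioned on, which opens it — no node blocks this path, so it is active.
Path 4: U1 → U5 ← U4
  U5 is a collider and U5 is conditioned on, which opens it — no node blocks this path, so it is active.
At least one path is unblocked, so d-separation fails.

No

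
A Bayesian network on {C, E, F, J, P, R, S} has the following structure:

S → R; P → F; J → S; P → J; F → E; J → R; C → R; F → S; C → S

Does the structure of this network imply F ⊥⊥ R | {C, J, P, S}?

Yes

Enumerating the 6 paths from F to R and testing each for blocking by {C, J, P, S}:
Path 1: F → S → R
  S is a chain here and S is conditioned on, so the path is blocked at S.
Path 2: F → S ← J → R
  J is a fork here and J is conditioned on, so the path is blocked at J.
Path 3: F → S ← C → R
  C is a fork here and C is conditioned on, so the path is blocked at C.
Path 4: F ← P → J → R
  P is a fork here and P is conditioned on, so the path is blocked at P.
Path 5: F ← P → J → S → R
  P is a fork here and P is conditioned on, so the path is blocked at P.
Path 6: F ← P → J → S ← C → R
  P is a fork here and P is conditioned on, so the path is blocked at P.
Every path is blocked, so F and R are d-separated given {C, J, P, S}.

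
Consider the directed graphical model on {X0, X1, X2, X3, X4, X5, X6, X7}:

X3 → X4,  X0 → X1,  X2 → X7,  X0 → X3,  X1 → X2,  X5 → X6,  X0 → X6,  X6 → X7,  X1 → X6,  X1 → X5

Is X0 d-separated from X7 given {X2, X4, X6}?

Yes — X0 and X7 are d-separated given {X2, X4, X6}.

There are 6 undirected paths between X0 and X7; checking each against the conditioning set {X2, X4, X6}:
Path 1: X0 → X1 → X2 → X7
  X2 is a chain here and X2 is conditioned on, so the path is blocked at X2.
Path 2: X0 → X1 → X5 → X6 → X7
  X6 is a chain here and X6 is conditioned on, so the path is blocked at X6.
Path 3: X0 → X1 → X6 → X7
  X6 is a chain here and X6 is conditioned on, so the path is blocked at X6.
Path 4: X0 → X6 ← X1 → X2 → X7
  X2 is a chain here and X2 is conditioned on, so the path is blocked at X2.
Path 5: X0 → X6 → X7
  X6 is a chain here and X6 is conditioned on, so the path is blocked at X6.
Path 6: X0 → X6 ← X5 ← X1 → X2 → X7
  X2 is a chain here and X2 is conditioned on, so the path is blocked at X2.
All paths are blocked; X0 ⊥ X7 | {X2, X4, X6} holds.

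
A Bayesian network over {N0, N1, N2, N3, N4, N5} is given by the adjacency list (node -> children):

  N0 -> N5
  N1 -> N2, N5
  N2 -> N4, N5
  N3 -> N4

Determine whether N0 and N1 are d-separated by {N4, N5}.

No

2 paths connect N0 and N1; each must be blocked for d-separation to hold:
  1. N0 → N5 ← N2 ← N1 — N5:collider[open]; N2:chain[open] ⇒ active
  2. N0 → N5 ← N1 — N5:collider[open] ⇒ active
Because an active path exists, N0 and N1 are not d-separated.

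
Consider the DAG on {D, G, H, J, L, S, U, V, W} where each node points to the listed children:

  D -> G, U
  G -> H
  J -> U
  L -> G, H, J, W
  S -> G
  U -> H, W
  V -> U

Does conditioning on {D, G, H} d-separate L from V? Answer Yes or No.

Enumerating the 6 paths from L to V and testing each for blocking by {D, G, H}:
Path 1: L → H ← U ← V
  H is a collider and H is conditioned on, which opens it; U is a chain and U is not conditioned on — no node blocks this path, so it is active.
Path 2: L → H ← G ← D → U ← V
  G is a chain here and G is conditioned on, so the path is blocked at G.
Path 3: L → G ← D → U ← V
  D is a fork here and D is conditioned on, so the path is blocked at D.
Path 4: L → G → H ← U ← V
  G is a chain here and G is conditioned on, so the path is blocked at G.
Path 5: L → J → U ← V
  J is a chain and J is not conditioned on; U is a collider and its descendant H is conditioned on, which opens it — no node blocks this path, so it is active.
Path 6: L → W ← U ← V
  W is a collider here and neither W nor any of its descendants is conditioned on, so the collider stays closed — the path is blocked at W.
Because an active path exists, L and V are not d-separated.

No — L and V are not d-separated given {D, G, H}.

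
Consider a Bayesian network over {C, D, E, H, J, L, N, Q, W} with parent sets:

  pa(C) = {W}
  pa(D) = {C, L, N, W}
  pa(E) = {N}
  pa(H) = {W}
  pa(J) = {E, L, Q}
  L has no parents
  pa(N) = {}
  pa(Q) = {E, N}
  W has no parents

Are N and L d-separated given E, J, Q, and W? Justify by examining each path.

Yes

Enumerating the 5 paths from N to L and testing each for blocking by {E, J, Q, W}:
Path 1: N → Q → J ← L
  Q is a chain here and Q is conditioned on, so the path is blocked at Q.
Path 2: N → Q ← E → J ← L
  E is a fork here and E is conditioned on, so the path is blocked at E.
Path 3: N → E → Q → J ← L
  E is a chain here and E is conditioned on, so the path is blocked at E.
Path 4: N → E → J ← L
  E is a chain here and E is conditioned on, so the path is blocked at E.
Path 5: N → D ← L
  D is a collider here and neither D nor any of its descendants is conditioned on, so the collider stays closed — the path is blocked at D.
Every path is blocked, so N and L are d-separated given {E, J, Q, W}.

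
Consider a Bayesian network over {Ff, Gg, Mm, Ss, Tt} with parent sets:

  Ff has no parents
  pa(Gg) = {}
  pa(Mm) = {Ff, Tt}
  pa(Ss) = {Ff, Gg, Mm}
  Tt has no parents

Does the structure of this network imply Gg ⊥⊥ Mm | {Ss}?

No

2 paths connect Gg and Mm; each must be blocked for d-separation to hold:
Path 1: Gg → Ss ← Mm
  Ss is a collider and Ss is conditioned on, which opens it — no node blocks this path, so it is active.
Path 2: Gg → Ss ← Ff → Mm
  Ss is a collider and Ss is conditioned on, which opens it; Ff is a fork and Ff is not conditioned on — no node blocks this path, so it is active.
At least one path is unblocked, so d-separation fails.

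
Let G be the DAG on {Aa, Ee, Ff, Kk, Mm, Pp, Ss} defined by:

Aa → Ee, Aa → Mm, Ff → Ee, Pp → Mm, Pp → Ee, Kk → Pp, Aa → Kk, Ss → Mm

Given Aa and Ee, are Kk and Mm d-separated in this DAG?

Enumerating the 4 paths from Kk to Mm and testing each for blocking by {Aa, Ee}:
Path 1: Kk ← Aa → Mm
  Aa is a fork here and Aa is conditioned on, so the path is blocked at Aa.
Path 2: Kk ← Aa → Ee ← Pp → Mm
  Aa is a fork here and Aa is conditioned on, so the path is blocked at Aa.
Path 3: Kk → Pp → Mm
  Pp is a chain and Pp is not conditioned on — no node blocks this path, so it is active.
Path 4: Kk → Pp → Ee ← Aa → Mm
  Aa is a fork here and Aa is conditioned on, so the path is blocked at Aa.
Because an active path exists, Kk and Mm are not d-separated.

No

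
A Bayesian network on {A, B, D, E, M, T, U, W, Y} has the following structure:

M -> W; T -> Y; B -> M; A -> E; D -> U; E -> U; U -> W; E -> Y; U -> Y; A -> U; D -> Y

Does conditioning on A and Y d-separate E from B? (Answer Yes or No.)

Yes

There are 4 undirected paths between E and B; checking each against the conditioning set {A, Y}:
Path 1: E ← A → U → W ← M ← B
  A is a fork here and A is conditioned on, so the path is blocked at A.
Path 2: E → Y ← D → U → W ← M ← B
  W is a collider here and neither W nor any of its descendants is conditioned on, so the collider stays closed — the path is blocked at W.
Path 3: E → Y ← U → W ← M ← B
  W is a collider here and neither W nor any of its descendants is conditioned on, so the collider stays closed — the path is blocked at W.
Path 4: E → U → W ← M ← B
  W is a collider here and neither W nor any of its descendants is conditioned on, so the collider stays closed — the path is blocked at W.
Since every path is blocked, d-separation holds.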